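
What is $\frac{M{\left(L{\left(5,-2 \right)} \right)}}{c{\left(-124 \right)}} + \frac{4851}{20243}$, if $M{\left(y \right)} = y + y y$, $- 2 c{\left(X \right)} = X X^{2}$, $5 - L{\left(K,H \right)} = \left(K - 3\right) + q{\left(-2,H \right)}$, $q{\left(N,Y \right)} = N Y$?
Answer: $\frac{4851}{20243} \approx 0.23964$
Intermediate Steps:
$L{\left(K,H \right)} = 8 - K + 2 H$ ($L{\left(K,H \right)} = 5 - \left(\left(K - 3\right) - 2 H\right) = 5 - \left(\left(-3 + K\right) - 2 H\right) = 5 - \left(-3 + K - 2 H\right) = 5 + \left(3 - K + 2 H\right) = 8 - K + 2 H$)
$c{\left(X \right)} = - \frac{X^{3}}{2}$ ($c{\left(X \right)} = - \frac{X X^{2}}{2} = - \frac{X^{3}}{2}$)
$M{\left(y \right)} = y + y^{2}$
$\frac{M{\left(L{\left(5,-2 \right)} \right)}}{c{\left(-124 \right)}} + \frac{4851}{20243} = \frac{\left(8 - 5 + 2 \left(-2\right)\right) \left(1 + \left(8 - 5 + 2 \left(-2\right)\right)\right)}{\left(- \frac{1}{2}\right) \left(-124\right)^{3}} + \frac{4851}{20243} = \frac{\left(8 - 5 - 4\right) \left(1 - 1\right)}{\left(- \frac{1}{2}\right) \left(-1906624\right)} + 4851 \cdot \frac{1}{20243} = \frac{\left(-1\right) \left(1 - 1\right)}{953312} + \frac{4851}{20243} = \left(-1\right) 0 \cdot \frac{1}{953312} + \frac{4851}{20243} = 0 \cdot \frac{1}{953312} + \frac{4851}{20243} = 0 + \frac{4851}{20243} = \frac{4851}{20243}$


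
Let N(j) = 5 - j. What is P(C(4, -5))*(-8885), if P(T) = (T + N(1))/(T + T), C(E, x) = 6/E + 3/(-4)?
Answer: -168815/6 ≈ -28136.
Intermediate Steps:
C(E, x) = -¾ + 6/E (C(E, x) = 6/E + 3*(-¼) = 6/E - ¾ = -¾ + 6/E)
P(T) = (4 + T)/(2*T) (P(T) = (T + (5 - 1*1))/(T + T) = (T + (5 - 1))/((2*T)) = (T + 4)*(1/(2*T)) = (4 + T)*(1/(2*T)) = (4 + T)/(2*T))
P(C(4, -5))*(-8885) = ((4 + (-¾ + 6/4))/(2*(-¾ + 6/4)))*(-8885) = ((4 + (-¾ + 6*(¼)))/(2*(-¾ + 6*(¼))))*(-8885) = ((4 + (-¾ + 3/2))/(2*(-¾ + 3/2)))*(-8885) = ((4 + ¾)/(2*(¾)))*(-8885) = ((½)*(4/3)*(19/4))*(-8885) = (19/6)*(-8885) = -168815/6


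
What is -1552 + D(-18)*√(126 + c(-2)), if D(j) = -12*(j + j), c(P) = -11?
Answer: -1552 + 432*√115 ≈ 3080.7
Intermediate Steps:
D(j) = -24*j
-1552 + D(-18)*√(126 + c(-2)) = -1552 + (-24*(-18))*√(126 - 11) = -1552 + 432*√115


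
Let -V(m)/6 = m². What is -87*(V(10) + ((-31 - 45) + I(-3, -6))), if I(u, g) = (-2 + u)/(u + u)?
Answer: 117479/2 ≈ 58740.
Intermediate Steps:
I(u, g) = (-2 + u)/(2*u) (I(u, g) = (-2 + u)/((2*u)) = (-2 + u)*(1/(2*u)) = (-2 + u)/(2*u))
V(m) = -6*m²
-87*(V(10) + ((-31 - 45) + I(-3, -6))) = -87*(-6*10² + ((-31 - 45) + (½)*(-2 - 3)/(-3))) = -87*(-6*100 + (-76 + (½)*(-⅓)*(-5))) = -87*(-600 + (-76 + ⅚)) = -87*(-600 - 451/6) = -87*(-4051/6) = 117479/2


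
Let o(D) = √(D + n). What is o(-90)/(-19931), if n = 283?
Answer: -√193/19931 ≈ -0.00069703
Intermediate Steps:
o(D) = √(283 + D) (o(D) = √(D + 283) = √(283 + D))
o(-90)/(-19931) = √(283 - 90)/(-19931) = √193*(-1/19931) = -√193/19931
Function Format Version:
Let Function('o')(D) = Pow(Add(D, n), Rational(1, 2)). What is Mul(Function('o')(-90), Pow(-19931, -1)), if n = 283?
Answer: Mul(Rational(-1, 19931), Pow(193, Rational(1, 2))) ≈ -0.00069703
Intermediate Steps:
Function('o')(D) = Pow(Add(283, D), Rational(1, 2)) (Function('o')(D) = Pow(Add(D, 283), Rational(1, 2)) = Pow(Add(283, D), Rational(1, 2)))
Mul(Function('o')(-90), Pow(-19931, -1)) = Mul(Pow(Add(283, -90), Rational(1, 2)), Pow(-19931, -1)) = Mul(Pow(193, Rational(1, 2)), Rational(-1, 19931)) = Mul(Rational(-1, 19931), Pow(193, Rational(1, 2)))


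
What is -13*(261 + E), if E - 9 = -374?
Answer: 1352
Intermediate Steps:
E = -365 (E = 9 - 374 = -365)
-13*(261 + E) = -13*(261 - 365) = -13*(-104) = 1352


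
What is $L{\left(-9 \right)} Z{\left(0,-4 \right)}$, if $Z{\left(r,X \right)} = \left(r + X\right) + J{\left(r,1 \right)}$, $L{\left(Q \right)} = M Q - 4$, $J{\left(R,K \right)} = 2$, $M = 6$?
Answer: $116$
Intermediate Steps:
$L{\left(Q \right)} = -4 + 6 Q$ ($L{\left(Q \right)} = 6 Q - 4 = -4 + 6 Q$)
$Z{\left(r,X \right)} = 2 + X + r$ ($Z{\left(r,X \right)} = \left(r + X\right) + 2 = \left(X + r\right) + 2 = 2 + X + r$)
$L{\left(-9 \right)} Z{\left(0,-4 \right)} = \left(-4 + 6 \left(-9\right)\right) \left(2 - 4 + 0\right) = \left(-4 - 54\right) \left(-2\right) = \left(-58\right) \left(-2\right) = 116$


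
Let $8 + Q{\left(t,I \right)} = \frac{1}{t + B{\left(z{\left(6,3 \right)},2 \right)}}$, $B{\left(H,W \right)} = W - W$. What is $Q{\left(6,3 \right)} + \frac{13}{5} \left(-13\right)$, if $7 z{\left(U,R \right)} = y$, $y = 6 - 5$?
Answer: $- \frac{1249}{30} \approx -41.633$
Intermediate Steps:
$y = 1$
$z{\left(U,R \right)} = \frac{1}{7}$ ($z{\left(U,R \right)} = \frac{1}{7} \cdot 1 = \frac{1}{7}$)
$B{\left(H,W \right)} = 0$
$Q{\left(t,I \right)} = -8 + \frac{1}{t}$ ($Q{\left(t,I \right)} = -8 + \frac{1}{t + 0} = -8 + \frac{1}{t}$)
$Q{\left(6,3 \right)} + \frac{13}{5} \left(-13\right) = \left(-8 + \frac{1}{6}\right) + \frac{13}{5} \left(-13\right) = \left(-8 + \frac{1}{6}\right) + 13 \cdot \frac{1}{5} \left(-13\right) = - \frac{47}{6} + \frac{13}{5} \left(-13\right) = - \frac{47}{6} - \frac{169}{5} = - \frac{1249}{30}$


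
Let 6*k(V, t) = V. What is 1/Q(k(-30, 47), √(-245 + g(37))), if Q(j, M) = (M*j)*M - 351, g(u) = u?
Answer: 1/689 ≈ 0.0014514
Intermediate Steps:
k(V, t) = V/6
Q(j, M) = -351 + j*M² (Q(j, M) = j*M² - 351 = -351 + j*M²)
1/Q(k(-30, 47), √(-245 + g(37))) = 1/(-351 + ((⅙)*(-30))*(√(-245 + 37))²) = 1/(-351 - 5*(√(-208))²) = 1/(-351 - 5*(4*I*√13)²) = 1/(-351 - 5*(-208)) = 1/(-351 + 1040) = 1/689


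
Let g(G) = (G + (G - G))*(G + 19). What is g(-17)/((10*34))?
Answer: -⅒ ≈ -0.10000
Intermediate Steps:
g(G) = G*(19 + G) (g(G) = (G + 0)*(19 + G) = G*(19 + G))
g(-17)/((10*34)) = (-17*(19 - 17))/((10*34)) = -17*2/340 = -34*1/340 = -⅒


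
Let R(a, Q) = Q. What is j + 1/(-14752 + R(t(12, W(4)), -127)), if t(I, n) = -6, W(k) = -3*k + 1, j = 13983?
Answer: 208053056/14879 ≈ 13983.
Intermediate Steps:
W(k) = 1 - 3*k
j + 1/(-14752 + R(t(12, W(4)), -127)) = 13983 + 1/(-14752 - 127) = 13983 + 1/(-14879) = 13983 - 1/14879 = 208053056/14879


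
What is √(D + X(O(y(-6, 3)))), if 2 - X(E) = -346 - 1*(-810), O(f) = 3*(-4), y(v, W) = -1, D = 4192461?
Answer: 7*√85551 ≈ 2047.4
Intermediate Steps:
O(f) = -12
X(E) = -462 (X(E) = 2 - (-346 - 1*(-810)) = 2 - (-346 + 810) = 2 - 1*464 = 2 - 464 = -462)
√(D + X(O(y(-6, 3)))) = √(4192461 - 462) = √4191999 = 7*√85551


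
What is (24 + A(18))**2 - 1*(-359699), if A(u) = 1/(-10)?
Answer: 36027021/100 ≈ 3.6027e+5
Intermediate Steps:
A(u) = -1/10
(24 + A(18))**2 - 1*(-359699) = (24 - 1/10)**2 - 1*(-359699) = (239/10)**2 + 359699 = 57121/100 + 359699 = 36027021/100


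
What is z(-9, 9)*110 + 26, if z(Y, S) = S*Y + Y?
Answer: -9874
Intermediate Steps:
z(Y, S) = Y + S*Y
z(-9, 9)*110 + 26 = -9*(1 + 9)*110 + 26 = -9*10*110 + 26 = -90*110 + 26 = -9900 + 26 = -9874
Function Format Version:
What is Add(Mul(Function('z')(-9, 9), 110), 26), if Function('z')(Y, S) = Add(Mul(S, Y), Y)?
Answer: -9874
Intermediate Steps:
Function('z')(Y, S) = Add(Y, Mul(S, Y))
Add(Mul(Function('z')(-9, 9), 110), 26) = Add(Mul(Mul(-9, Add(1, 9)), 110), 26) = Add(Mul(Mul(-9, 10), 110), 26) = Add(Mul(-90, 110), 26) = Add(-9900, 26) = -9874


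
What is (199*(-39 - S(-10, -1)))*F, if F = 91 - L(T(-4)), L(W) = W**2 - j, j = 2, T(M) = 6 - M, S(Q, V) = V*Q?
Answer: 68257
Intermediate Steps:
S(Q, V) = Q*V
L(W) = -2 + W**2 (L(W) = W**2 - 1*2 = W**2 - 2 = -2 + W**2)
F = -7 (F = 91 - (-2 + (6 - 1*(-4))**2) = 91 - (-2 + (6 + 4)**2) = 91 - (-2 + 10**2) = 91 - (-2 + 100) = 91 - 1*98 = 91 - 98 = -7)
(199*(-39 - S(-10, -1)))*F = (199*(-39 - (-10)*(-1)))*(-7) = (199*(-39 - 1*10))*(-7) = (199*(-39 - 10))*(-7) = (199*(-49))*(-7) = -9751*(-7) = 68257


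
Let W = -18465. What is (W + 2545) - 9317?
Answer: -25237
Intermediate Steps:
(W + 2545) - 9317 = (-18465 + 2545) - 9317 = -15920 - 9317 = -25237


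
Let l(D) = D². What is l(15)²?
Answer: 50625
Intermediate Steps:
l(15)² = (15²)² = 225² = 50625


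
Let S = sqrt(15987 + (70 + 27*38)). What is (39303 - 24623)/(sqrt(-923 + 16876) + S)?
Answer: 14680/(sqrt(15953) + sqrt(17083)) ≈ 57.119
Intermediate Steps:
S = sqrt(17083) (S = sqrt(15987 + (70 + 1026)) = sqrt(15987 + 1096) = sqrt(17083) ≈ 130.70)
(39303 - 24623)/(sqrt(-923 + 16876) + S) = (39303 - 24623)/(sqrt(-923 + 16876) + sqrt(17083)) = 14680/(sqrt(15953) + sqrt(17083))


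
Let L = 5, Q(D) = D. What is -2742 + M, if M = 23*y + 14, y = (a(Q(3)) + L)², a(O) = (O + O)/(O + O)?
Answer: -1900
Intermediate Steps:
a(O) = 1 (a(O) = (2*O)/((2*O)) = (2*O)*(1/(2*O)) = 1)
y = 36 (y = (1 + 5)² = 6² = 36)
M = 842 (M = 23*36 + 14 = 828 + 14 = 842)
-2742 + M = -2742 + 842 = -1900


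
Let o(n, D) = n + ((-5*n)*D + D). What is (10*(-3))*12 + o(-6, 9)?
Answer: -87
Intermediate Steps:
o(n, D) = D + n - 5*D*n (o(n, D) = n + (-5*D*n + D) = n + (D - 5*D*n) = D + n - 5*D*n)
(10*(-3))*12 + o(-6, 9) = (10*(-3))*12 + (9 - 6 - 5*9*(-6)) = -30*12 + (9 - 6 + 270) = -360 + 273 = -87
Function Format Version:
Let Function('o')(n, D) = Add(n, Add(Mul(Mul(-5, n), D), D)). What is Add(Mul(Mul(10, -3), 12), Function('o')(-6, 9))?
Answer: -87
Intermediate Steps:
Function('o')(n, D) = Add(D, n, Mul(-5, D, n)) (Function('o')(n, D) = Add(n, Add(Mul(-5, D, n), D)) = Add(n, Add(D, Mul(-5, D, n))) = Add(D, n, Mul(-5, D, n)))
Add(Mul(Mul(10, -3), 12), Function('o')(-6, 9)) = Add(Mul(Mul(10, -3), 12), Add(9, -6, Mul(-5, 9, -6))) = Add(Mul(-30, 12), Add(9, -6, 270)) = Add(-360, 273) = -87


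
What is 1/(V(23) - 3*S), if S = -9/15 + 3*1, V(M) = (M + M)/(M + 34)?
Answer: -285/1822 ≈ -0.15642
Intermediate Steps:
V(M) = 2*M/(34 + M) (V(M) = (2*M)/(34 + M) = 2*M/(34 + M))
S = 12/5 (S = -9*1/15 + 3 = -⅗ + 3 = 12/5 ≈ 2.4000)
1/(V(23) - 3*S) = 1/(2*23/(34 + 23) - 3*12/5) = 1/(2*23/57 - 36/5) = 1/(2*23*(1/57) - 36/5) = 1/(46/57 - 36/5) = 1/(-1822/285) = -285/1822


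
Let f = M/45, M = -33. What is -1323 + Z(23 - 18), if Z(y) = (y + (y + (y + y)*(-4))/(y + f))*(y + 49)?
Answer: -47871/32 ≈ -1496.0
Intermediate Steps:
f = -11/15 (f = -33/45 = -33*1/45 = -11/15 ≈ -0.73333)
Z(y) = (49 + y)*(y - 7*y/(-11/15 + y)) (Z(y) = (y + (y + (y + y)*(-4))/(y - 11/15))*(y + 49) = (y + (y + (2*y)*(-4))/(-11/15 + y))*(49 + y) = (y + (y - 8*y)/(-11/15 + y))*(49 + y) = (y + (-7*y)/(-11/15 + y))*(49 + y) = (y - 7*y/(-11/15 + y))*(49 + y) = (49 + y)*(y - 7*y/(-11/15 + y)))
-1323 + Z(23 - 18) = -1323 + (23 - 18)*(-5684 + 15*(23 - 18)² + 619*(23 - 18))/(-11 + 15*(23 - 18)) = -1323 + 5*(-5684 + 15*5² + 619*5)/(-11 + 15*5) = -1323 + 5*(-5684 + 15*25 + 3095)/(-11 + 75) = -1323 + 5*(-5684 + 375 + 3095)/64 = -1323 + 5*(1/64)*(-2214) = -1323 - 5535/32 = -47871/32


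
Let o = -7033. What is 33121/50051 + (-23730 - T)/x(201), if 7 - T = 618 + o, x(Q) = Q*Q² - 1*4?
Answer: 267453155485/406444000447 ≈ 0.65803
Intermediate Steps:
x(Q) = -4 + Q³ (x(Q) = Q³ - 4 = -4 + Q³)
T = 6422 (T = 7 - (618 - 7033) = 7 - 1*(-6415) = 7 + 6415 = 6422)
33121/50051 + (-23730 - T)/x(201) = 33121/50051 + (-23730 - 1*6422)/(-4 + 201³) = 33121*(1/50051) + (-23730 - 6422)/(-4 + 8120601) = 33121/50051 - 30152/8120597 = 267453155485/406444000447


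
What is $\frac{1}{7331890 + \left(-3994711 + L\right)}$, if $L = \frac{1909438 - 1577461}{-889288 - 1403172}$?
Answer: $\frac{2292460}{7650349038363} \approx 2.9965 \cdot 10^{-7}$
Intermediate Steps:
$L = - \frac{331977}{2292460}$ ($L = \frac{331977}{-2292460} = 331977 \left(- \frac{1}{2292460}\right) = - \frac{331977}{2292460} \approx -0.14481$)
$\frac{1}{7331890 + \left(-3994711 + L\right)} = \frac{1}{7331890 - \frac{9157715511037}{2292460}} = \frac{1}{\frac{7650349038363}{2292460}} = \frac{2292460}{7650349038363}$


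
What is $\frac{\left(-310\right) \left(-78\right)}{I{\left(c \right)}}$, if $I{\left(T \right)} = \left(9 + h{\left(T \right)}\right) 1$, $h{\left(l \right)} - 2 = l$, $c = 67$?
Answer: $310$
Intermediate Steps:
$h{\left(l \right)} = 2 + l$
$I{\left(T \right)} = 11 + T$ ($I{\left(T \right)} = \left(9 + \left(2 + T\right)\right) 1 = \left(11 + T\right) 1 = 11 + T$)
$\frac{\left(-310\right) \left(-78\right)}{I{\left(c \right)}} = \frac{\left(-310\right) \left(-78\right)}{11 + 67} = \frac{24180}{78} = 24180 \cdot \frac{1}{78} = 310$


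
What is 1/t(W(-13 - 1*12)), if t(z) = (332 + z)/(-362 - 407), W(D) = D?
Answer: -769/307 ≈ -2.5049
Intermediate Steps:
t(z) = -332/769 - z/769 (t(z) = (332 + z)/(-769) = (332 + z)*(-1/769) = -332/769 - z/769)
1/t(W(-13 - 1*12)) = 1/(-332/769 - (-13 - 1*12)/769) = 1/(-332/769 - (-13 - 12)/769) = 1/(-332/769 - 1/769*(-25)) = 1/(-332/769 + 25/769) = 1/(-307/769) = -769/307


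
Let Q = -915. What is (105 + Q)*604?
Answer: -489240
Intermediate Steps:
(105 + Q)*604 = (105 - 915)*604 = -810*604 = -489240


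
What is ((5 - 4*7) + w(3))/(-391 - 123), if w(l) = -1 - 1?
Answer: 25/514 ≈ 0.048638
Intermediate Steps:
w(l) = -2
((5 - 4*7) + w(3))/(-391 - 123) = ((5 - 4*7) - 2)/(-391 - 123) = ((5 - 28) - 2)/(-514) = (-23 - 2)*(-1/514) = -25*(-1/514) = 25/514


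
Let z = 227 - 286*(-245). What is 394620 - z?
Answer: 324323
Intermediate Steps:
z = 70297 (z = 227 + 70070 = 70297)
394620 - z = 394620 - 1*70297 = 394620 - 70297 = 324323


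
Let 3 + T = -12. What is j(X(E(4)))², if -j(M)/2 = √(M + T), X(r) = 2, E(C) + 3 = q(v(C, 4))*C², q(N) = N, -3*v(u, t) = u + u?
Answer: -52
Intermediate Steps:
v(u, t) = -2*u/3 (v(u, t) = -(u + u)/3 = -2*u/3)
E(C) = -3 - 2*C³/3 (E(C) = -3 + (-2*C/3)*C² = -3 - 2*C³/3)
T = -15 (T = -3 - 12 = -15)
j(M) = -2*√(-15 + M) (j(M) = -2*√(M - 15) = -2*√(-15 + M))
j(X(E(4)))² = (-2*√(-15 + 2))² = (-2*I*√13)² = -52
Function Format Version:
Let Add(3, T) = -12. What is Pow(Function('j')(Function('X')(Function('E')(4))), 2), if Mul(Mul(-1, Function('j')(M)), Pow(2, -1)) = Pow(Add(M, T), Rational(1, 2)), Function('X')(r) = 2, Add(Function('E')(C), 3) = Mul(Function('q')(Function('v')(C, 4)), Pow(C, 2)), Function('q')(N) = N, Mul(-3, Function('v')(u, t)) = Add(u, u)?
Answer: -52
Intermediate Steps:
Function('v')(u, t) = Mul(Rational(-2, 3), u) (Function('v')(u, t) = Mul(Rational(-1, 3), Add(u, u)) = Mul(Rational(-1, 3), Mul(2, u)) = Mul(Rational(-2, 3), u))
Function('E')(C) = Add(-3, Mul(Rational(-2, 3), Pow(C, 3))) (Function('E')(C) = Add(-3, Mul(Mul(Rational(-2, 3), C), Pow(C, 2))) = Add(-3, Mul(Rational(-2, 3), Pow(C, 3))))
T = -15 (T = Add(-3, -12) = -15)
Function('j')(M) = Mul(-2, Pow(Add(-15, M), Rational(1, 2))) (Function('j')(M) = Mul(-2, Pow(Add(M, -15), Rational(1, 2))) = Mul(-2, Pow(Add(-15, M), Rational(1, 2))))
Pow(Function('j')(Function('X')(Function('E')(4))), 2) = Pow(Mul(-2, Pow(Add(-15, 2), Rational(1, 2))), 2) = Pow(Mul(-2, Pow(-13, Rational(1, 2))), 2) = Pow(Mul(-2, Mul(I, Pow(13, Rational(1, 2)))), 2) = Pow(Mul(-2, I, Pow(13, Rational(1, 2))), 2) = -52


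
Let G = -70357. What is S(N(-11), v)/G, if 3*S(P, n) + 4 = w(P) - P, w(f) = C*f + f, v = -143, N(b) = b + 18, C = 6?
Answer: -2/11109 ≈ -0.00018003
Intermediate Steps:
N(b) = 18 + b
w(f) = 7*f (w(f) = 6*f + f = 7*f)
S(P, n) = -4/3 + 2*P (S(P, n) = -4/3 + (7*P - P)/3 = -4/3 + (6*P)/3 = -4/3 + 2*P)
S(N(-11), v)/G = (-4/3 + 2*(18 - 11))/(-70357) = (-4/3 + 2*7)*(-1/70357) = (-4/3 + 14)*(-1/70357) = (38/3)*(-1/70357) = -2/11109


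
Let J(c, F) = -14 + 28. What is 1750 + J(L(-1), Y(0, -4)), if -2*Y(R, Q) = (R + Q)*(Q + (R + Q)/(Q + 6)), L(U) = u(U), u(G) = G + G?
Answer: 1764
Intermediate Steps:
u(G) = 2*G
L(U) = 2*U
Y(R, Q) = -(Q + R)*(Q + (Q + R)/(6 + Q))/2 (Y(R, Q) = -(R + Q)*(Q + (R + Q)/(Q + 6))/2 = -(Q + R)*(Q + (Q + R)/(6 + Q))/2)
J(c, F) = 14
1750 + J(L(-1), Y(0, -4)) = 1750 + 14 = 1764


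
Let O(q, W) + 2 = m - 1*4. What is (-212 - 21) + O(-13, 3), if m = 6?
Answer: -233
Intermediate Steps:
O(q, W) = 0 (O(q, W) = -2 + (6 - 1*4) = -2 + (6 - 4) = -2 + 2 = 0)
(-212 - 21) + O(-13, 3) = (-212 - 21) + 0 = -233 + 0 = -233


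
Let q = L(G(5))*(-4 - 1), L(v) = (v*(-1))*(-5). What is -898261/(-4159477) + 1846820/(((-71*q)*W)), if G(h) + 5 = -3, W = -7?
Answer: 55507803261/2953228670 ≈ 18.796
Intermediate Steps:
G(h) = -8 (G(h) = -5 - 3 = -8)
L(v) = 5*v (L(v) = -v*(-5) = 5*v)
q = 200 (q = (5*(-8))*(-4 - 1) = -40*(-5) = 200)
-898261/(-4159477) + 1846820/(((-71*q)*W)) = -898261/(-4159477) + 1846820/((-71*200*(-7))) = -898261*(-1/4159477) + 1846820/((-14200*(-7))) = 128323/594211 + 1846820/99400 = 128323/594211 + 1846820*(1/99400) = 128323/594211 + 92341/4970 = 55507803261/2953228670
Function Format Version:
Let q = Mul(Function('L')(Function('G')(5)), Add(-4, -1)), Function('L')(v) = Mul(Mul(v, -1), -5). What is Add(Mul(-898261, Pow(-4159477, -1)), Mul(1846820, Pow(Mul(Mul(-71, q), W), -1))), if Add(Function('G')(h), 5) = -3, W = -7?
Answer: Rational(55507803261, 2953228670) ≈ 18.796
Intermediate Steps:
Function('G')(h) = -8 (Function('G')(h) = Add(-5, -3) = -8)
Function('L')(v) = Mul(5, v) (Function('L')(v) = Mul(Mul(-1, v), -5) = Mul(5, v))
q = 200 (q = Mul(Mul(5, -8), Add(-4, -1)) = Mul(-40, -5) = 200)
Add(Mul(-898261, Pow(-4159477, -1)), Mul(1846820, Pow(Mul(Mul(-71, q), W), -1))) = Add(Mul(-898261, Pow(-4159477, -1)), Mul(1846820, Pow(Mul(Mul(-71, 200), -7), -1))) = Add(Mul(-898261, Rational(-1, 4159477)), Mul(1846820, Pow(Mul(-14200, -7), -1))) = Add(Rational(128323, 594211), Mul(1846820, Pow(99400, -1))) = Add(Rational(128323, 594211), Mul(1846820, Rational(1, 99400))) = Add(Rational(128323, 594211), Rational(92341, 4970)) = Rational(55507803261, 2953228670)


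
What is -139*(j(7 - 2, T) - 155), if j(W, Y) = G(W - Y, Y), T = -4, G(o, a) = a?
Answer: 22101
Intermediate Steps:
j(W, Y) = Y
-139*(j(7 - 2, T) - 155) = -139*(-4 - 155) = -139*(-159) = 22101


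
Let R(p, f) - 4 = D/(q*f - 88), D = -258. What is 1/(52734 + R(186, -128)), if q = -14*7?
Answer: 2076/109484045 ≈ 1.8962e-5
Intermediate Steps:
q = -98
R(p, f) = 4 - 258/(-88 - 98*f) (R(p, f) = 4 - 258/(-98*f - 88) = 4 - 258/(-88 - 98*f))
1/(52734 + R(186, -128)) = 1/(52734 + (305 + 196*(-128))/(44 + 49*(-128))) = 1/(52734 + (305 - 25088)/(44 - 6272)) = 1/(52734 - 24783/(-6228)) = 1/(52734 - 1/6228*(-24783)) = 1/(52734 + 8261/2076) = 1/(109484045/2076) = 2076/109484045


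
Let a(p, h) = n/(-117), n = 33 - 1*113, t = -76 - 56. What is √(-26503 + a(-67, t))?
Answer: I*√40310023/39 ≈ 162.8*I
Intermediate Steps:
t = -132
n = -80 (n = 33 - 113 = -80)
a(p, h) = 80/117 (a(p, h) = -80/(-117) = -80*(-1/117) = 80/117)
√(-26503 + a(-67, t)) = √(-26503 + 80/117) = √(-3100771/117) = I*√40310023/39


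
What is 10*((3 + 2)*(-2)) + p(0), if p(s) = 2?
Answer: -98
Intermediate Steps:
10*((3 + 2)*(-2)) + p(0) = 10*((3 + 2)*(-2)) + 2 = 10*(5*(-2)) + 2 = 10*(-10) + 2 = -100 + 2 = -98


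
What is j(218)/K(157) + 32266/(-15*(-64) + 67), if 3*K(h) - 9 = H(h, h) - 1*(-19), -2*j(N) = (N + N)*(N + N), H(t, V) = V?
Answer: -22067206/14615 ≈ -1509.9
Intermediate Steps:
j(N) = -2*N² (j(N) = -(N + N)*(N + N)/2 = -2*N*2*N/2 = -2*N²)
K(h) = 28/3 + h/3 (K(h) = 3 + (h - 1*(-19))/3 = 3 + (h + 19)/3 = 3 + (19 + h)/3 = 3 + (19/3 + h/3) = 28/3 + h/3)
j(218)/K(157) + 32266/(-15*(-64) + 67) = (-2*218²)/(28/3 + (⅓)*157) + 32266/(-15*(-64) + 67) = (-2*47524)/(28/3 + 157/3) + 32266/(960 + 67) = -95048/185/3 + 32266/1027 = -95048*3/185 + 32266*(1/1027) = -285144/185 + 2482/79 = -22067206/14615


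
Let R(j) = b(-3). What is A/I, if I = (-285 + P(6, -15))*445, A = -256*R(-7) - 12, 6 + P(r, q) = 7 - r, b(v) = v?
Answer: -378/64525 ≈ -0.0058582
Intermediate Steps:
R(j) = -3
P(r, q) = 1 - r (P(r, q) = -6 + (7 - r) = 1 - r)
A = 756 (A = -256*(-3) - 12 = 768 - 12 = 756)
I = -129050 (I = (-285 + (1 - 1*6))*445 = (-285 + (1 - 6))*445 = (-285 - 5)*445 = -290*445 = -129050)
A/I = 756/(-129050) = 756*(-1/129050) = -378/64525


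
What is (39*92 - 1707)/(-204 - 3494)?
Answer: -1881/3698 ≈ -0.50865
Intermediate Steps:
(39*92 - 1707)/(-204 - 3494) = (3588 - 1707)/(-3698) = 1881*(-1/3698) = -1881/3698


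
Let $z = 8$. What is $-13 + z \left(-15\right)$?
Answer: $-133$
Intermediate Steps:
$-13 + z \left(-15\right) = -13 + 8 \left(-15\right) = -13 - 120 = -133$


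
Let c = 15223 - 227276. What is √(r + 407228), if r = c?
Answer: 5*√7807 ≈ 441.79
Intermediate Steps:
c = -212053
r = -212053
√(r + 407228) = √(-212053 + 407228) = √195175 = 5*√7807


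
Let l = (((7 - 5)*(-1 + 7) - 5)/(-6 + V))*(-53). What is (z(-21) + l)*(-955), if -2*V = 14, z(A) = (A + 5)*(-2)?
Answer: -751585/13 ≈ -57814.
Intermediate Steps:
z(A) = -10 - 2*A (z(A) = (5 + A)*(-2) = -10 - 2*A)
V = -7 (V = -½*14 = -7)
l = 371/13 (l = (((7 - 5)*(-1 + 7) - 5)/(-6 - 7))*(-53) = ((2*6 - 5)/(-13))*(-53) = ((12 - 5)*(-1/13))*(-53) = (7*(-1/13))*(-53) = -7/13*(-53) = 371/13 ≈ 28.538)
(z(-21) + l)*(-955) = ((-10 - 2*(-21)) + 371/13)*(-955) = ((-10 + 42) + 371/13)*(-955) = (32 + 371/13)*(-955) = (787/13)*(-955) = -751585/13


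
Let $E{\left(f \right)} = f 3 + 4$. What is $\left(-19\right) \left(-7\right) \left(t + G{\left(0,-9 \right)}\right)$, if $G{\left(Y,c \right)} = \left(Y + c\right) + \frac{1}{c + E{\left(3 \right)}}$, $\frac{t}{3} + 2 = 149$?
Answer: $\frac{229957}{4} \approx 57489.0$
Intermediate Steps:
$t = 441$ ($t = -6 + 3 \cdot 149 = -6 + 447 = 441$)
$E{\left(f \right)} = 4 + 3 f$ ($E{\left(f \right)} = 3 f + 4 = 4 + 3 f$)
$G{\left(Y,c \right)} = Y + c + \frac{1}{13 + c}$ ($G{\left(Y,c \right)} = \left(Y + c\right) + \frac{1}{c + \left(4 + 3 \cdot 3\right)} = \left(Y + c\right) + \frac{1}{c + \left(4 + 9\right)} = \left(Y + c\right) + \frac{1}{c + 13} = \left(Y + c\right) + \frac{1}{13 + c} = Y + c + \frac{1}{13 + c}$)
$\left(-19\right) \left(-7\right) \left(t + G{\left(0,-9 \right)}\right) = \left(-19\right) \left(-7\right) \left(441 + \frac{1 + \left(-9\right)^{2} + 13 \cdot 0 + 13 \left(-9\right) + 0 \left(-9\right)}{13 - 9}\right) = 133 \left(441 + \frac{1 + 81 + 0 - 117 + 0}{4}\right) = 133 \left(441 + \frac{1}{4} \left(-35\right)\right) = 133 \left(441 - \frac{35}{4}\right) = 133 \cdot \frac{1729}{4} = \frac{229957}{4}$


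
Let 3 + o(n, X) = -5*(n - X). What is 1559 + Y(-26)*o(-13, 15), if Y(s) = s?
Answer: -2003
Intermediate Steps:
o(n, X) = -3 - 5*n + 5*X (o(n, X) = -3 - 5*(n - X) = -3 + (-5*n + 5*X) = -3 - 5*n + 5*X)
1559 + Y(-26)*o(-13, 15) = 1559 - 26*(-3 - 5*(-13) + 5*15) = 1559 - 26*(-3 + 65 + 75) = 1559 - 26*137 = 1559 - 3562 = -2003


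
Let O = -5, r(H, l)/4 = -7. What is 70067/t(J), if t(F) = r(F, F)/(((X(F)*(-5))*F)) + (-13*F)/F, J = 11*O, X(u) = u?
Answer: -1059763375/196597 ≈ -5390.5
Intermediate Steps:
r(H, l) = -28 (r(H, l) = 4*(-7) = -28)
J = -55 (J = 11*(-5) = -55)
t(F) = -13 + 28/(5*F**2) (t(F) = -28*(-1/(5*F**2)) + (-13*F)/F = -28*(-1/(5*F**2)) - 13 = -(-28)/(5*F**2) - 13 = 28/(5*F**2) - 13 = -13 + 28/(5*F**2))
70067/t(J) = 70067/(-13 + (28/5)/(-55)**2) = 70067/(-13 + (28/5)*(1/3025)) = 70067/(-13 + 28/15125) = 70067/(-196597/15125) = 70067*(-15125/196597) = -1059763375/196597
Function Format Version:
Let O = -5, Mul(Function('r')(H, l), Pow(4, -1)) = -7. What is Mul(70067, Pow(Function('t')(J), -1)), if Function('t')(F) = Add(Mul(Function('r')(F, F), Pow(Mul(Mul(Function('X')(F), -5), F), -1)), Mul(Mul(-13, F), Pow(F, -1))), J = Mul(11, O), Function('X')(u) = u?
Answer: Rational(-1059763375, 196597) ≈ -5390.5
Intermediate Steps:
Function('r')(H, l) = -28 (Function('r')(H, l) = Mul(4, -7) = -28)
J = -55 (J = Mul(11, -5) = -55)
Function('t')(F) = Add(-13, Mul(Rational(28, 5), Pow(F, -2))) (Function('t')(F) = Add(Mul(-28, Pow(Mul(Mul(F, -5), F), -1)), Mul(Mul(-13, F), Pow(F, -1))) = Add(Mul(-28, Pow(Mul(Mul(-5, F), F), -1)), -13) = Add(Mul(-28, Pow(Mul(-5, Pow(F, 2)), -1)), -13) = Add(Mul(-28, Mul(Rational(-1, 5), Pow(F, -2))), -13) = Add(Mul(Rational(28, 5), Pow(F, -2)), -13) = Add(-13, Mul(Rational(28, 5), Pow(F, -2))))
Mul(70067, Pow(Function('t')(J), -1)) = Mul(70067, Pow(Add(-13, Mul(Rational(28, 5), Pow(-55, -2))), -1)) = Mul(70067, Pow(Add(-13, Mul(Rational(28, 5), Rational(1, 3025))), -1)) = Mul(70067, Pow(Add(-13, Rational(28, 15125)), -1)) = Mul(70067, Pow(Rational(-196597, 15125), -1)) = Mul(70067, Rational(-15125, 196597)) = Rational(-1059763375, 196597)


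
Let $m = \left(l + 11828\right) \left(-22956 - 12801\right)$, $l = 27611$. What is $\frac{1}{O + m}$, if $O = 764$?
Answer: $- \frac{1}{1410219559} \approx -7.0911 \cdot 10^{-10}$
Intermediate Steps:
$m = -1410220323$ ($m = \left(27611 + 11828\right) \left(-22956 - 12801\right) = 39439 \left(-35757\right) = -1410220323$)
$\frac{1}{O + m} = \frac{1}{764 - 1410220323} = \frac{1}{-1410219559} = - \frac{1}{1410219559}$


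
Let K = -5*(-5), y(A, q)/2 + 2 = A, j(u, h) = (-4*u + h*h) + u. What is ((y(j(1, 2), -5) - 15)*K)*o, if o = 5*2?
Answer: -4250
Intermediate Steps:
j(u, h) = h² - 3*u (j(u, h) = (-4*u + h²) + u = (h² - 4*u) + u = h² - 3*u)
y(A, q) = -4 + 2*A
K = 25
o = 10
((y(j(1, 2), -5) - 15)*K)*o = (((-4 + 2*(2² - 3*1)) - 15)*25)*10 = (((-4 + 2*(4 - 3)) - 15)*25)*10 = (((-4 + 2*1) - 15)*25)*10 = (((-4 + 2) - 15)*25)*10 = ((-2 - 15)*25)*10 = -17*25*10 = -425*10 = -4250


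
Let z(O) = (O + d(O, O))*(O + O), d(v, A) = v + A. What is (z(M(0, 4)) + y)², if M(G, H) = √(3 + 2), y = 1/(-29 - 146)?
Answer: 27552001/30625 ≈ 899.66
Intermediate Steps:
d(v, A) = A + v
y = -1/175 (y = 1/(-175) = -1/175 ≈ -0.0057143)
M(G, H) = √5
z(O) = 6*O² (z(O) = (O + (O + O))*(O + O) = (O + 2*O)*(2*O) = (3*O)*(2*O) = 6*O²)
(z(M(0, 4)) + y)² = (6*(√5)² - 1/175)² = (6*5 - 1/175)² = (30 - 1/175)² = (5249/175)² = 27552001/30625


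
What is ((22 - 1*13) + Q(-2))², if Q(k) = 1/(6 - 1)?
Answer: 2116/25 ≈ 84.640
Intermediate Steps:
Q(k) = ⅕ (Q(k) = 1/5 = ⅕)
((22 - 1*13) + Q(-2))² = ((22 - 1*13) + ⅕)² = ((22 - 13) + ⅕)² = (9 + ⅕)² = (46/5)² = 2116/25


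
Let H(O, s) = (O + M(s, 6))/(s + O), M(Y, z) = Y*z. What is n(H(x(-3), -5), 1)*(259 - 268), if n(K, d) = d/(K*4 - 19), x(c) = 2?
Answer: -27/55 ≈ -0.49091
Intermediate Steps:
H(O, s) = (O + 6*s)/(O + s) (H(O, s) = (O + s*6)/(s + O) = (O + 6*s)/(O + s))
n(K, d) = d/(-19 + 4*K) (n(K, d) = d/(4*K - 19) = d/(-19 + 4*K))
n(H(x(-3), -5), 1)*(259 - 268) = (1/(-19 + 4*((2 + 6*(-5))/(2 - 5))))*(259 - 268) = (1/(-19 + 4*((2 - 30)/(-3))))*(-9) = (1/(-19 + 4*(-1/3*(-28))))*(-9) = (1/(-19 + 4*(28/3)))*(-9) = (1/(-19 + 112/3))*(-9) = (1/(55/3))*(-9) = (1*(3/55))*(-9) = (3/55)*(-9) = -27/55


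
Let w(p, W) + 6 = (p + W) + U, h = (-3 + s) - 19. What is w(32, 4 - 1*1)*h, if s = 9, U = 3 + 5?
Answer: -481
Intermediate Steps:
U = 8
h = -13 (h = (-3 + 9) - 19 = 6 - 19 = -13)
w(p, W) = 2 + W + p (w(p, W) = -6 + ((p + W) + 8) = -6 + ((W + p) + 8) = -6 + (8 + W + p) = 2 + W + p)
w(32, 4 - 1*1)*h = (2 + (4 - 1*1) + 32)*(-13) = (2 + (4 - 1) + 32)*(-13) = (2 + 3 + 32)*(-13) = 37*(-13) = -481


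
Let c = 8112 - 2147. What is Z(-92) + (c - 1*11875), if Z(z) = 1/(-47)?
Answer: -277771/47 ≈ -5910.0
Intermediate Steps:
Z(z) = -1/47
c = 5965
Z(-92) + (c - 1*11875) = -1/47 + (5965 - 1*11875) = -1/47 + (5965 - 11875) = -1/47 - 5910 = -277771/47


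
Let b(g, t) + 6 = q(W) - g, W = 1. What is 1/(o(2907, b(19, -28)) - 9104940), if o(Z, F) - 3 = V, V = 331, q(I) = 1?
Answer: -1/9104606 ≈ -1.0983e-7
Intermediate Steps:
b(g, t) = -5 - g (b(g, t) = -6 + (1 - g) = -5 - g)
o(Z, F) = 334 (o(Z, F) = 3 + 331 = 334)
1/(o(2907, b(19, -28)) - 9104940) = 1/(334 - 9104940) = 1/(-9104606) = -1/9104606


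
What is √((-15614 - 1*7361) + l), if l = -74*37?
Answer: 3*I*√2857 ≈ 160.35*I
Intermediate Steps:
l = -2738
√((-15614 - 1*7361) + l) = √((-15614 - 1*7361) - 2738) = √((-15614 - 7361) - 2738) = √(-22975 - 2738) = √(-25713) = 3*I*√2857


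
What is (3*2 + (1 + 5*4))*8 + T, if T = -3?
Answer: 213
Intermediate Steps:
(3*2 + (1 + 5*4))*8 + T = (3*2 + (1 + 5*4))*8 - 3 = (6 + (1 + 20))*8 - 3 = (6 + 21)*8 - 3 = 27*8 - 3 = 216 - 3 = 213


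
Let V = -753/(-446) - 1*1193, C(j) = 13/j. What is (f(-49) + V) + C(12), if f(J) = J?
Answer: -3316175/2676 ≈ -1239.2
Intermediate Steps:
V = -531325/446 (V = -753*(-1/446) - 1193 = 753/446 - 1193 = -531325/446 ≈ -1191.3)
(f(-49) + V) + C(12) = (-49 - 531325/446) + 13/12 = -553179/446 + 13*(1/12) = -553179/446 + 13/12 = -3316175/2676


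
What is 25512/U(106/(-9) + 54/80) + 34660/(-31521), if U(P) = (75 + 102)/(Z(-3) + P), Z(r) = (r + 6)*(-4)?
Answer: -92922756397/27896085 ≈ -3331.0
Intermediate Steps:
Z(r) = -24 - 4*r (Z(r) = (6 + r)*(-4) = -24 - 4*r)
U(P) = 177/(-12 + P) (U(P) = (75 + 102)/((-24 - 4*(-3)) + P) = 177/((-24 + 12) + P) = 177/(-12 + P))
25512/U(106/(-9) + 54/80) + 34660/(-31521) = 25512/((177/(-12 + (106/(-9) + 54/80)))) + 34660/(-31521) = 25512/((177/(-12 + (106*(-1/9) + 54*(1/80))))) + 34660*(-1/31521) = 25512/((177/(-12 + (-106/9 + 27/40)))) - 34660/31521 = 25512/((177/(-12 - 3997/360))) - 34660/31521 = 25512/((177/(-8317/360))) - 34660/31521 = 25512/((177*(-360/8317))) - 34660/31521 = 25512/(-63720/8317) - 34660/31521 = 25512*(-8317/63720) - 34660/31521 = -8840971/2655 - 34660/31521 = -92922756397/27896085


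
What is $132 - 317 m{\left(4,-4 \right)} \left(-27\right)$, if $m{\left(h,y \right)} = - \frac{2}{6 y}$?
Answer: $\frac{3381}{4} \approx 845.25$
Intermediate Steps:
$m{\left(h,y \right)} = - \frac{1}{3 y}$ ($m{\left(h,y \right)} = - 2 \frac{1}{6 y} = - \frac{1}{3 y}$)
$132 - 317 m{\left(4,-4 \right)} \left(-27\right) = 132 - 317 - \frac{1}{3 \left(-4\right)} \left(-27\right) = 132 - 317 \left(- \frac{1}{3}\right) \left(- \frac{1}{4}\right) \left(-27\right) = 132 - 317 \cdot \frac{1}{12} \left(-27\right) = 132 - - \frac{2853}{4} = 132 + \frac{2853}{4} = \frac{3381}{4}$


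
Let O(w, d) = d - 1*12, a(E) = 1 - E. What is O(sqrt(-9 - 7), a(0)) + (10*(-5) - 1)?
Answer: -62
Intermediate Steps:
O(w, d) = -12 + d (O(w, d) = d - 12 = -12 + d)
O(sqrt(-9 - 7), a(0)) + (10*(-5) - 1) = (-12 + (1 - 1*0)) + (10*(-5) - 1) = (-12 + (1 + 0)) + (-50 - 1) = (-12 + 1) - 51 = -11 - 51 = -62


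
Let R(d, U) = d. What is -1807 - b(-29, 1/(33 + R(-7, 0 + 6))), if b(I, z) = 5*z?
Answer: -46987/26 ≈ -1807.2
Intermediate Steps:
-1807 - b(-29, 1/(33 + R(-7, 0 + 6))) = -1807 - 5/(33 - 7) = -1807 - 5/26 = -46987/26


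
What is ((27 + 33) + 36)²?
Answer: 9216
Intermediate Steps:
((27 + 33) + 36)² = (60 + 36)² = 96² = 9216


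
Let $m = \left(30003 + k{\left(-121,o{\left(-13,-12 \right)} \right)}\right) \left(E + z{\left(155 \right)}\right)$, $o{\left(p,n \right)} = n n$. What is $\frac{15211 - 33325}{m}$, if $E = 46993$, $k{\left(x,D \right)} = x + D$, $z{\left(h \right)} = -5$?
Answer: $- \frac{9057}{705430844} \approx -1.2839 \cdot 10^{-5}$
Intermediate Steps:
$o{\left(p,n \right)} = n^{2}$
$k{\left(x,D \right)} = D + x$
$m = 1410861688$ ($m = \left(30003 - \left(121 - \left(-12\right)^{2}\right)\right) \left(46993 - 5\right) = \left(30003 + \left(144 - 121\right)\right) 46988 = \left(30003 + 23\right) 46988 = 30026 \cdot 46988 = 1410861688$)
$\frac{15211 - 33325}{m} = \frac{15211 - 33325}{1410861688} = \left(15211 - 33325\right) \frac{1}{1410861688} = \left(-18114\right) \frac{1}{1410861688} = - \frac{9057}{705430844}$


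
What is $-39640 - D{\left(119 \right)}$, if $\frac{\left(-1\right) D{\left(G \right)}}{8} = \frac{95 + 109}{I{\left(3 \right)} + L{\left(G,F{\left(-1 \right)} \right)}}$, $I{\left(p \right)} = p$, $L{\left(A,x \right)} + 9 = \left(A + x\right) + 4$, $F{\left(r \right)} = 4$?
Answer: $- \frac{4794808}{121} \approx -39627.0$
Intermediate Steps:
$L{\left(A,x \right)} = -5 + A + x$ ($L{\left(A,x \right)} = -9 + \left(\left(A + x\right) + 4\right) = -9 + \left(4 + A + x\right) = -5 + A + x$)
$D{\left(G \right)} = - \frac{1632}{2 + G}$ ($D{\left(G \right)} = - 8 \frac{95 + 109}{3 + \left(-5 + G + 4\right)} = - 8 \frac{204}{3 + \left(-1 + G\right)} = - 8 \frac{204}{2 + G} = - \frac{1632}{2 + G}$)
$-39640 - D{\left(119 \right)} = -39640 - - \frac{1632}{2 + 119} = -39640 - - \frac{1632}{121} = -39640 + \frac{1632}{121} = - \frac{4794808}{121}$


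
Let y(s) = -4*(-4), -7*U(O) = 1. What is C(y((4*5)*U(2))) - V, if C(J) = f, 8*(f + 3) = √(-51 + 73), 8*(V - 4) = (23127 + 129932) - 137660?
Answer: -15455/8 + √22/8 ≈ -1931.3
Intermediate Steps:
U(O) = -⅐ (U(O) = -⅐*1 = -⅐)
V = 15431/8 (V = 4 + ((23127 + 129932) - 137660)/8 = 4 + (153059 - 137660)/8 = 4 + (⅛)*15399 = 4 + 15399/8 = 15431/8 ≈ 1928.9)
y(s) = 16
f = -3 + √22/8 (f = -3 + √(-51 + 73)/8 = -3 + √22/8 ≈ -2.4137)
C(J) = -3 + √22/8
C(y((4*5)*U(2))) - V = (-3 + √22/8) - 1*15431/8 = (-3 + √22/8) - 15431/8 = -15455/8 + √22/8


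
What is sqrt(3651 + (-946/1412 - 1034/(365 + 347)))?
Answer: sqrt(14406176534141)/62834 ≈ 60.406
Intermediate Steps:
sqrt(3651 + (-946/1412 - 1034/(365 + 347))) = sqrt(3651 + (-946*1/1412 - 1034/712)) = sqrt(3651 + (-473/706 - 1034*1/712)) = sqrt(3651 + (-473/706 - 517/356)) = sqrt(3651 - 266695/125668) = sqrt(458547173/125668) = sqrt(14406176534141)/62834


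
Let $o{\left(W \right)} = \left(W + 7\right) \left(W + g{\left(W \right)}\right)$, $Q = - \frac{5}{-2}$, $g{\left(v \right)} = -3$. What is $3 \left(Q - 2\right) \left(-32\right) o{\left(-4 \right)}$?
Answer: $1008$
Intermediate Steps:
$Q = \frac{5}{2}$ ($Q = \left(-5\right) \left(- \frac{1}{2}\right) = \frac{5}{2} \approx 2.5$)
$o{\left(W \right)} = \left(-3 + W\right) \left(7 + W\right)$ ($o{\left(W \right)} = \left(W + 7\right) \left(W - 3\right) = \left(7 + W\right) \left(-3 + W\right) = \left(-3 + W\right) \left(7 + W\right)$)
$3 \left(Q - 2\right) \left(-32\right) o{\left(-4 \right)} = 3 \left(\frac{5}{2} - 2\right) \left(-32\right) \left(-21 + \left(-4\right)^{2} + 4 \left(-4\right)\right) = 3 \cdot \frac{1}{2} \left(-32\right) \left(-21 + 16 - 16\right) = \frac{3}{2} \left(-32\right) \left(-21\right) = \left(-48\right) \left(-21\right) = 1008$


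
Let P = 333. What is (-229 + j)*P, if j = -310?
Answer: -179487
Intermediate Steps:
(-229 + j)*P = (-229 - 310)*333 = -539*333 = -179487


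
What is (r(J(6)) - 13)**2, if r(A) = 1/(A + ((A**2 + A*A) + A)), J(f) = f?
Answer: 1190281/7056 ≈ 168.69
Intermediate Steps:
r(A) = 1/(2*A + 2*A**2) (r(A) = 1/(A + ((A**2 + A**2) + A)) = 1/(A + (2*A**2 + A)) = 1/(A + (A + 2*A**2)) = 1/(2*A + 2*A**2))
(r(J(6)) - 13)**2 = ((1/2)/(6*(1 + 6)) - 13)**2 = ((1/2)*(1/6)/7 - 13)**2 = ((1/2)*(1/6)*(1/7) - 13)**2 = (1/84 - 13)**2 = (-1091/84)**2 = 1190281/7056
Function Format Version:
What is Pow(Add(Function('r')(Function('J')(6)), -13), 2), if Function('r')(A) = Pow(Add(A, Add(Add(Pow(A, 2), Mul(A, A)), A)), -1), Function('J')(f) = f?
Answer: Rational(1190281, 7056) ≈ 168.69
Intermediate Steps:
Function('r')(A) = Pow(Add(Mul(2, A), Mul(2, Pow(A, 2))), -1) (Function('r')(A) = Pow(Add(A, Add(Add(Pow(A, 2), Pow(A, 2)), A)), -1) = Pow(Add(A, Add(Mul(2, Pow(A, 2)), A)), -1) = Pow(Add(A, Add(A, Mul(2, Pow(A, 2)))), -1) = Pow(Add(Mul(2, A), Mul(2, Pow(A, 2))), -1))
Pow(Add(Function('r')(Function('J')(6)), -13), 2) = Pow(Add(Mul(Rational(1, 2), Pow(6, -1), Pow(Add(1, 6), -1)), -13), 2) = Pow(Add(Mul(Rational(1, 2), Rational(1, 6), Pow(7, -1)), -13), 2) = Pow(Add(Mul(Rational(1, 2), Rational(1, 6), Rational(1, 7)), -13), 2) = Pow(Add(Rational(1, 84), -13), 2) = Pow(Rational(-1091, 84), 2) = Rational(1190281, 7056)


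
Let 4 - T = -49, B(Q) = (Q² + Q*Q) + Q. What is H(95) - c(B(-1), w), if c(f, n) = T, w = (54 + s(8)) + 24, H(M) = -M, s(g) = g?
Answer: -148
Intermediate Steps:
B(Q) = Q + 2*Q² (B(Q) = (Q² + Q²) + Q = 2*Q² + Q = Q + 2*Q²)
T = 53 (T = 4 - 1*(-49) = 4 + 49 = 53)
w = 86 (w = (54 + 8) + 24 = 62 + 24 = 86)
c(f, n) = 53
H(95) - c(B(-1), w) = -1*95 - 1*53 = -95 - 53 = -148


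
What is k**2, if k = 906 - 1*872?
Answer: 1156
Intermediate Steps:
k = 34 (k = 906 - 872 = 34)
k**2 = 34**2 = 1156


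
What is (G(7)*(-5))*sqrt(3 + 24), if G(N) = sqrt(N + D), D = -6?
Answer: -15*sqrt(3) ≈ -25.981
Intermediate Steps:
G(N) = sqrt(-6 + N) (G(N) = sqrt(N - 6) = sqrt(-6 + N))
(G(7)*(-5))*sqrt(3 + 24) = (sqrt(-6 + 7)*(-5))*sqrt(3 + 24) = (sqrt(1)*(-5))*sqrt(27) = (1*(-5))*(3*sqrt(3)) = -15*sqrt(3)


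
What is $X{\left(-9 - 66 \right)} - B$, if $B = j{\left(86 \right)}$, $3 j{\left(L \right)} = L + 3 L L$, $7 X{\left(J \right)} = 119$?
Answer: $- \frac{22223}{3} \approx -7407.7$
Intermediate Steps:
$X{\left(J \right)} = 17$ ($X{\left(J \right)} = \frac{1}{7} \cdot 119 = 17$)
$j{\left(L \right)} = L^{2} + \frac{L}{3}$ ($j{\left(L \right)} = \frac{L + 3 L L}{3} = \frac{L + 3 L^{2}}{3} = L^{2} + \frac{L}{3}$)
$B = \frac{22274}{3}$ ($B = 86 \left(\frac{1}{3} + 86\right) = 86 \cdot \frac{259}{3} = \frac{22274}{3} \approx 7424.7$)
$X{\left(-9 - 66 \right)} - B = 17 - \frac{22274}{3} = - \frac{22223}{3}$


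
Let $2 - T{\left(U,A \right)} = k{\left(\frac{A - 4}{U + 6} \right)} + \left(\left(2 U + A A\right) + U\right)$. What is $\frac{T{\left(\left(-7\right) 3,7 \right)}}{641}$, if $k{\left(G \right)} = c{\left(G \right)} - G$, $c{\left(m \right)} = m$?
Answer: $\frac{16}{641} \approx 0.024961$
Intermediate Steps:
$k{\left(G \right)} = 0$ ($k{\left(G \right)} = G - G = 0$)
$T{\left(U,A \right)} = 2 - A^{2} - 3 U$ ($T{\left(U,A \right)} = 2 - \left(0 + \left(\left(2 U + A A\right) + U\right)\right) = 2 - \left(0 + \left(\left(2 U + A^{2}\right) + U\right)\right) = 2 - \left(0 + \left(\left(A^{2} + 2 U\right) + U\right)\right) = 2 - \left(0 + \left(A^{2} + 3 U\right)\right) = 2 - \left(A^{2} + 3 U\right) = 2 - A^{2} - 3 U$)
$\frac{T{\left(\left(-7\right) 3,7 \right)}}{641} = \frac{2 - 7^{2} - 3 \left(\left(-7\right) 3\right)}{641} = \left(2 - 49 - -63\right) \frac{1}{641} = \left(2 - 49 + 63\right) \frac{1}{641} = 16 \cdot \frac{1}{641} = \frac{16}{641}$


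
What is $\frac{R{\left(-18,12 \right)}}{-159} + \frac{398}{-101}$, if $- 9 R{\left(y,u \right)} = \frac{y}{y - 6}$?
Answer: $- \frac{759283}{192708} \approx -3.9401$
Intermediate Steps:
$R{\left(y,u \right)} = - \frac{y}{9 \left(-6 + y\right)}$ ($R{\left(y,u \right)} = - \frac{y \frac{1}{y - 6}}{9} = - \frac{y \frac{1}{-6 + y}}{9} = - \frac{y}{9 \left(-6 + y\right)}$)
$\frac{R{\left(-18,12 \right)}}{-159} + \frac{398}{-101} = \frac{\left(-1\right) \left(-18\right) \frac{1}{-54 + 9 \left(-18\right)}}{-159} + \frac{398}{-101} = \left(-1\right) \left(-18\right) \frac{1}{-54 - 162} \left(- \frac{1}{159}\right) + 398 \left(- \frac{1}{101}\right) = \left(-1\right) \left(-18\right) \frac{1}{-216} \left(- \frac{1}{159}\right) - \frac{398}{101} = \left(-1\right) \left(-18\right) \left(- \frac{1}{216}\right) \left(- \frac{1}{159}\right) - \frac{398}{101} = \left(- \frac{1}{12}\right) \left(- \frac{1}{159}\right) - \frac{398}{101} = \frac{1}{1908} - \frac{398}{101} = - \frac{759283}{192708}$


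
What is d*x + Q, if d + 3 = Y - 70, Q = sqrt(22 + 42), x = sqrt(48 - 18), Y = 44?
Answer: 8 - 29*sqrt(30) ≈ -150.84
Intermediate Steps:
x = sqrt(30) ≈ 5.4772
Q = 8 (Q = sqrt(64) = 8)
d = -29 (d = -3 + (44 - 70) = -3 - 26 = -29)
d*x + Q = -29*sqrt(30) + 8 = 8 - 29*sqrt(30)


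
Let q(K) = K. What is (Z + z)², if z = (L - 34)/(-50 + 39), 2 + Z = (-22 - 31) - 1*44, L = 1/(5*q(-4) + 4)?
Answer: 284900641/30976 ≈ 9197.5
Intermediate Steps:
L = -1/16 (L = 1/(5*(-4) + 4) = 1/(-20 + 4) = 1/(-16) = -1/16 ≈ -0.062500)
Z = -99 (Z = -2 + ((-22 - 31) - 1*44) = -2 + (-53 - 44) = -2 - 97 = -99)
z = 545/176 (z = (-1/16 - 34)/(-50 + 39) = -545/16/(-11) = -545/16*(-1/11) = 545/176 ≈ 3.0966)
(Z + z)² = (-99 + 545/176)² = (-16879/176)² = 284900641/30976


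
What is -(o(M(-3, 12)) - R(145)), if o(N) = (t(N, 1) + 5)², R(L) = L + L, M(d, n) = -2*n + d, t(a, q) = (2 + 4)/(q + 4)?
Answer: 6289/25 ≈ 251.56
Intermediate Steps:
t(a, q) = 6/(4 + q)
M(d, n) = d - 2*n
R(L) = 2*L
o(N) = 961/25 (o(N) = (6/(4 + 1) + 5)² = (6/5 + 5)² = (31/5)² = 961/25)
-(o(M(-3, 12)) - R(145)) = -(961/25 - 2*145) = -(961/25 - 1*290) = -(961/25 - 290) = -1*(-6289/25) = 6289/25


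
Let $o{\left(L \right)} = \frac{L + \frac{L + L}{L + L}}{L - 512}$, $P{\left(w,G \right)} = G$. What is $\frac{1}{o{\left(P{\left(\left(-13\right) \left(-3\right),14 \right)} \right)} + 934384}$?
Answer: $\frac{166}{155107739} \approx 1.0702 \cdot 10^{-6}$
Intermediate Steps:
$o{\left(L \right)} = \frac{1 + L}{-512 + L}$ ($o{\left(L \right)} = \frac{L + \frac{2 L}{2 L}}{-512 + L} = \frac{L + 2 L \frac{1}{2 L}}{-512 + L} = \frac{L + 1}{-512 + L} = \frac{1 + L}{-512 + L}$)
$\frac{1}{o{\left(P{\left(\left(-13\right) \left(-3\right),14 \right)} \right)} + 934384} = \frac{1}{\frac{1 + 14}{-512 + 14} + 934384} = \frac{1}{\frac{1}{-498} \cdot 15 + 934384} = \frac{1}{\left(- \frac{1}{498}\right) 15 + 934384} = \frac{1}{- \frac{5}{166} + 934384} = \frac{1}{\frac{155107739}{166}} = \frac{166}{155107739}$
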